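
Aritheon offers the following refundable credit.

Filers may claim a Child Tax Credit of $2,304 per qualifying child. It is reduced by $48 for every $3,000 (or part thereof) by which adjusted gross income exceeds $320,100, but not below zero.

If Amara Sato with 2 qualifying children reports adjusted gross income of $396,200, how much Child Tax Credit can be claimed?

Child Tax Credit: base = 2 × $2,304 = $4,608. income exceeds $320,100 by $76,100, which is 26 full-or-partial $3,000 increments; reduction = 26 × $48 = $1,248, leaving $3,360.

$3,360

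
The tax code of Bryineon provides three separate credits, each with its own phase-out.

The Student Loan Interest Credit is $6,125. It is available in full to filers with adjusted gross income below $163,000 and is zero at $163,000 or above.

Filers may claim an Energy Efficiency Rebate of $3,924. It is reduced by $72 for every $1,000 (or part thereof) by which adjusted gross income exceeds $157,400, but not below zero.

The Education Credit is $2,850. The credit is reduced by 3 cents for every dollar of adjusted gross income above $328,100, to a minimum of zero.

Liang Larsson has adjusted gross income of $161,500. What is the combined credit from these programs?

$12,539

Student Loan Interest Credit: $161,500 is below the $163,000 cutoff, so the full $6,125 applies.
Energy Efficiency Rebate: income exceeds $157,400 by $4,100, which is 5 full-or-partial $1,000 increments; reduction = 5 × $72 = $360, leaving $3,564.
Education Credit: $161,500 is at or below the $328,100 threshold, so the full $2,850 applies.
Total: $6,125 + $3,564 + $2,850 = $12,539.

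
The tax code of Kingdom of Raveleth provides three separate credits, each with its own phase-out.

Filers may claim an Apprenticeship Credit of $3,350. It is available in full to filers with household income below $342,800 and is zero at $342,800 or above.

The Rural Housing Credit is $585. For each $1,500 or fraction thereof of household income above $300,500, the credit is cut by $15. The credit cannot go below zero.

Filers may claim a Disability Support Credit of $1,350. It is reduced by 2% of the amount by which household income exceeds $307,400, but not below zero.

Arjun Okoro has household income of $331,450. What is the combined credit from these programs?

$4,489

Apprenticeship Credit: $331,450 is below the $342,800 cutoff, so the full $3,350 applies.
Rural Housing Credit: income exceeds $300,500 by $30,950, which is 21 full-or-partial $1,500 increments; reduction = 21 × $15 = $315, leaving $270.
Disability Support Credit: 2% of the $24,050 excess over $307,400 is $481; credit = $1,350 − $481 = $869.
Total: $3,350 + $270 + $869 = $4,489.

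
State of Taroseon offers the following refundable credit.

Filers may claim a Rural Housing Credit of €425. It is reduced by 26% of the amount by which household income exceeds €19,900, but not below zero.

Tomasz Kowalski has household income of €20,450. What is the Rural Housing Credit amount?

Rural Housing Credit: 26% of the €550 excess over €19,900 is €143; credit = €425 − €143 = €282.

€282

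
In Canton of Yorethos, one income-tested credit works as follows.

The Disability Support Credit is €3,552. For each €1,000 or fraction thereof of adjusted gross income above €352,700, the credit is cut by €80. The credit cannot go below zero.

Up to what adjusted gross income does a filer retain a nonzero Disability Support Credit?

€396,700

After 44 increments the reduction is 44 × €80 = €3,520, leaving €32; one more increment wipes it out. Increment 44 ends at excess 44 × €1,000 = €44,000, so the highest qualifying income is €352,700 + €44,000 = €396,700.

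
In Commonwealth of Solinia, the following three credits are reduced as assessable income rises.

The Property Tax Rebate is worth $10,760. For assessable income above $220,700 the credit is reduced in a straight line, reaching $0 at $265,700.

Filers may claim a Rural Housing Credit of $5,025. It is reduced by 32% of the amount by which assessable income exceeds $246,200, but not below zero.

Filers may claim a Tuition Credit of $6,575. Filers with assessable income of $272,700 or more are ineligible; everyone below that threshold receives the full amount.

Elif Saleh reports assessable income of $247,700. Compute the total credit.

$15,424

Property Tax Rebate: $247,700 is $27,000 into a $45,000 phase-out range, leaving 18,000/45,000 of the credit: $10,760 × 18,000/45,000 = $4,304.
Rural Housing Credit: 32% of the $1,500 excess over $246,200 is $480; credit = $5,025 − $480 = $4,545.
Tuition Credit: $247,700 is below the $272,700 cutoff, so the full $6,575 applies.
Total: $4,304 + $4,545 + $6,575 = $15,424.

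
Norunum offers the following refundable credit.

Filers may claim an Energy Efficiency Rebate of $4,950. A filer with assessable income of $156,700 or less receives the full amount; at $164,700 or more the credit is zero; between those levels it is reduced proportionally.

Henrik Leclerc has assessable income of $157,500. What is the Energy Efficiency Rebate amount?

$4,455

Energy Efficiency Rebate: $157,500 is $800 into a $8,000 phase-out range, leaving 7,200/8,000 of the credit: $4,950 × 7,200/8,000 = $4,455.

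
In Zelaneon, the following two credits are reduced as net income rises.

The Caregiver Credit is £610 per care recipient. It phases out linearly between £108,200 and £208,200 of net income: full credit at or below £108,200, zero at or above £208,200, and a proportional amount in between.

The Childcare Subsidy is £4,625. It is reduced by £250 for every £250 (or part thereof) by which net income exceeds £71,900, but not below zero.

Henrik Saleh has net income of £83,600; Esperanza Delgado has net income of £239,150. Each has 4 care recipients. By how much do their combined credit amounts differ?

Henrik (£83,600): Caregiver Credit: base = 4 × £610 = £2,440. £83,600 is at or below the £108,200 threshold, so the full £2,440 applies. Childcare Subsidy: income exceeds £71,900 by £11,700 → 47 increments × £250 = £11,750 ≥ base, so the credit is £0. total £2,440 + £0 = £2,440
Esperanza (£239,150): Caregiver Credit: base = 4 × £610 = £2,440. £239,150 is at or above £208,200, so the credit is £0. Childcare Subsidy: income exceeds £71,900 by £167,250 → 669 increments × £250 = £167,250 ≥ base, so the credit is £0. total £0 + £0 = £0
Difference: |£2,440 − £0| = £2,440.

£2,440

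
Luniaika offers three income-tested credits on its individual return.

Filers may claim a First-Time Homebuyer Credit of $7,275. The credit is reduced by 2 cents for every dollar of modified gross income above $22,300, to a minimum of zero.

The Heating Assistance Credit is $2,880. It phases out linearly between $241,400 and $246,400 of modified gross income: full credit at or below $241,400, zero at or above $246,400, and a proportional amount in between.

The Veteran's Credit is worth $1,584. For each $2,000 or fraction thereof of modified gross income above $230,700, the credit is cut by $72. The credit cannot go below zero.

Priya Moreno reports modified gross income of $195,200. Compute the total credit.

$8,281

First-Time Homebuyer Credit: 2% of the $172,900 excess over $22,300 is $3,458; credit = $7,275 − $3,458 = $3,817.
Heating Assistance Credit: $195,200 is at or below the $241,400 threshold, so the full $2,880 applies.
Veteran's Credit: $195,200 is at or below the $230,700 threshold, so the full $1,584 applies.
Total: $3,817 + $2,880 + $1,584 = $8,281.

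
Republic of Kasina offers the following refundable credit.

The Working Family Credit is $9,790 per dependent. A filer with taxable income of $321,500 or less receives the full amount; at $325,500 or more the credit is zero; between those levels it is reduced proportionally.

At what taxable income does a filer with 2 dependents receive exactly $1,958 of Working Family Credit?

$325,100

Full credit = 2 × $9,790 = $19,580.
$1,958 is 1,958/19,580 of the full $19,580, so 17,622/19,580 of the $4,000 range has been used: income = $321,500 + $4,000 × 17,622/19,580 = $325,100.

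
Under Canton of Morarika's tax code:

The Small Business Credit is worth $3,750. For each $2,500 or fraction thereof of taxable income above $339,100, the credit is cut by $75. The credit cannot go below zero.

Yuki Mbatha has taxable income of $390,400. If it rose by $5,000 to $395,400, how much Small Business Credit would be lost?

At $390,400 — income exceeds $339,100 by $51,300, which is 21 full-or-partial $2,500 increments; reduction = 21 × $75 = $1,575, leaving $2,175.
At $395,400 — income exceeds $339,100 by $56,300, which is 23 full-or-partial $2,500 increments; reduction = 23 × $75 = $1,725, leaving $2,025.
Lost: $2,175 − $2,025 = $150.

$150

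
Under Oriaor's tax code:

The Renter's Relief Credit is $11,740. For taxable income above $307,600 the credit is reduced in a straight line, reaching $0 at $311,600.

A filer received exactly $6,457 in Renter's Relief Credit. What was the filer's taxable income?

$6,457 is 6,457/11,740 of the full $11,740, so 5,283/11,740 of the $4,000 range has been used: income = $307,600 + $4,000 × 5,283/11,740 = $309,400.

$309,400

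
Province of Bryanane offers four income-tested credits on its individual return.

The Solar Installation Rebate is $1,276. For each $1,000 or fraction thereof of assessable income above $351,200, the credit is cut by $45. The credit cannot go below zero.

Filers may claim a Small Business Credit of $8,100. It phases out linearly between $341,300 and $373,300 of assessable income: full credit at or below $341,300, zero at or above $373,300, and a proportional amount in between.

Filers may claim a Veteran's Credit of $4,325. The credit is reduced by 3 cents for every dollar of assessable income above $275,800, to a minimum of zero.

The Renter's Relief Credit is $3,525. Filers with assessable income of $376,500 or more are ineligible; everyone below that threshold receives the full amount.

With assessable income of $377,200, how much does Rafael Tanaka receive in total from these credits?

$1,389

Solar Installation Rebate: income exceeds $351,200 by $26,000, which is 26 full-or-partial $1,000 increments; reduction = 26 × $45 = $1,170, leaving $106.
Small Business Credit: $377,200 is at or above $373,300, so the credit is $0.
Veteran's Credit: 3% of the $101,400 excess over $275,800 is $3,042; credit = $4,325 − $3,042 = $1,283.
Renter's Relief Credit: $377,200 meets or exceeds the $376,500 cutoff, so the credit is $0.
Total: $106 + $0 + $1,283 + $0 = $1,389.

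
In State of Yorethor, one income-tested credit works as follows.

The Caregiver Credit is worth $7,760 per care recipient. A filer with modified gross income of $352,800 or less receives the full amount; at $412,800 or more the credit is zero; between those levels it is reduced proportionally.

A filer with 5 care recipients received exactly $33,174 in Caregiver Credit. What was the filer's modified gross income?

Full credit = 5 × $7,760 = $38,800.
$33,174 is 33,174/38,800 of the full $38,800, so 5,626/38,800 of the $60,000 range has been used: income = $352,800 + $60,000 × 5,626/38,800 = $361,500.

$361,500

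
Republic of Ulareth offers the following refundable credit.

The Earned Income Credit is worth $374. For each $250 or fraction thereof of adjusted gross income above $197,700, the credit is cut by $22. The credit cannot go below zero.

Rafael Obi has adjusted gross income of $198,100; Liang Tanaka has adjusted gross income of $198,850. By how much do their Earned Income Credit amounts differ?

Rafael ($198,100): Earned Income Credit: income exceeds $197,700 by $400, which is 2 full-or-partial $250 increments; reduction = 2 × $22 = $44, leaving $330.
Liang ($198,850): Earned Income Credit: income exceeds $197,700 by $1,150, which is 5 full-or-partial $250 increments; reduction = 5 × $22 = $110, leaving $264.
Difference: |$330 − $264| = $66.

$66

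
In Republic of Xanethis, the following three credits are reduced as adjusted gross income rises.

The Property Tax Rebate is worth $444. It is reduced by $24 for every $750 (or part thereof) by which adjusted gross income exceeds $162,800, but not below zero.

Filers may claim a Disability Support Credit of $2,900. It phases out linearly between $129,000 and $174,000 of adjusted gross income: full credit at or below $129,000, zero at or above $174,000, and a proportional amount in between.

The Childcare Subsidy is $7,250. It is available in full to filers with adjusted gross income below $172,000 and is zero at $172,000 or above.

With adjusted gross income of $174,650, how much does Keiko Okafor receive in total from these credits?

Property Tax Rebate: income exceeds $162,800 by $11,850, which is 16 full-or-partial $750 increments; reduction = 16 × $24 = $384, leaving $60.
Disability Support Credit: $174,650 is at or above $174,000, so the credit is $0.
Childcare Subsidy: $174,650 meets or exceeds the $172,000 cutoff, so the credit is $0.
Total: $60 + $0 + $0 = $60.

$60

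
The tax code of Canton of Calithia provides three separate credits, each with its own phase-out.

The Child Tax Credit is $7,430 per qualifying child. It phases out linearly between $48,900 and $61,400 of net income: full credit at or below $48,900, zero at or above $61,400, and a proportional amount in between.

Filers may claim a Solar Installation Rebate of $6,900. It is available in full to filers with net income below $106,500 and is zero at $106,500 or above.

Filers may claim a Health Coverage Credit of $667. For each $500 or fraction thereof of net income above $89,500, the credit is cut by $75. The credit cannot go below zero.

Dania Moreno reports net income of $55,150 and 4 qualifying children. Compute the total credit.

Child Tax Credit: base = 4 × $7,430 = $29,720. $55,150 is $6,250 into a $12,500 phase-out range, leaving 6,250/12,500 of the credit: $29,720 × 6,250/12,500 = $14,860.
Solar Installation Rebate: $55,150 is below the $106,500 cutoff, so the full $6,900 applies.
Health Coverage Credit: $55,150 is at or below the $89,500 threshold, so the full $667 applies.
Total: $14,860 + $6,900 + $667 = $22,427.

$22,427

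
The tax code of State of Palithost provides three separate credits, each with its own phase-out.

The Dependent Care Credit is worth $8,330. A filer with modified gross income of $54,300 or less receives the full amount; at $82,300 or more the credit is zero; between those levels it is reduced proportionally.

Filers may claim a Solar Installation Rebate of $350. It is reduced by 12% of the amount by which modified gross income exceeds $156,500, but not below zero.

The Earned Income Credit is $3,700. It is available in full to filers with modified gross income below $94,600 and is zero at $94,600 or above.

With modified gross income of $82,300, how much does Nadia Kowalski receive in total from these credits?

$4,050

Dependent Care Credit: $82,300 is at or above $82,300, so the credit is $0.
Solar Installation Rebate: $82,300 is at or below the $156,500 threshold, so the full $350 applies.
Earned Income Credit: $82,300 is below the $94,600 cutoff, so the full $3,700 applies.
Total: $0 + $350 + $3,700 = $4,050.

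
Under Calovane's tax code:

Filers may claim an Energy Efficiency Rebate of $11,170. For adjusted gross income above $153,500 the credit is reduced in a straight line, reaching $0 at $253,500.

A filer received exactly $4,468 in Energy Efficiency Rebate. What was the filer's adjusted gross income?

$213,500

$4,468 is 4,468/11,170 of the full $11,170, so 6,702/11,170 of the $100,000 range has been used: income = $153,500 + $100,000 × 6,702/11,170 = $213,500.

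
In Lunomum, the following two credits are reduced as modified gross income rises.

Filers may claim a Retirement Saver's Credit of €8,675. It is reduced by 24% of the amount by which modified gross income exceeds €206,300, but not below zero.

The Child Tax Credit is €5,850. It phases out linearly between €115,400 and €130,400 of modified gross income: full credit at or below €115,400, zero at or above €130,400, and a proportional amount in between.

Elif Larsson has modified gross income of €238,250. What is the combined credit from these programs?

Retirement Saver's Credit: 24% of the €31,950 excess over €206,300 is €7,668; credit = €8,675 − €7,668 = €1,007.
Child Tax Credit: €238,250 is at or above €130,400, so the credit is €0.
Total: €1,007 + €0 = €1,007.

€1,007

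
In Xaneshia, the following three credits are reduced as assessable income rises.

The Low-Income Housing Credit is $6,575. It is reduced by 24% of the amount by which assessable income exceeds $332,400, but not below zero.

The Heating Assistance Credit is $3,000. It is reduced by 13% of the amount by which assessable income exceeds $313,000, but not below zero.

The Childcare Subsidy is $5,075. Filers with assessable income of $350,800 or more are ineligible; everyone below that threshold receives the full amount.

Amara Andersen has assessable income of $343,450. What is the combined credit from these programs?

Low-Income Housing Credit: 24% of the $11,050 excess over $332,400 is $2,652; credit = $6,575 − $2,652 = $3,923.
Heating Assistance Credit: 13% of the $30,450 excess over $313,000 is $3,958.50 ≥ base, so the credit is $0.
Childcare Subsidy: $343,450 is below the $350,800 cutoff, so the full $5,075 applies.
Total: $3,923 + $0 + $5,075 = $8,998.

$8,998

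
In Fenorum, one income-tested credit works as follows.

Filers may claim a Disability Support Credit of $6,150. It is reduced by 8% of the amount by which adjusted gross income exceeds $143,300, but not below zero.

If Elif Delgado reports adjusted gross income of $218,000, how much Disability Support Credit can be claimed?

Disability Support Credit: 8% of the $74,700 excess over $143,300 is $5,976; credit = $6,150 − $5,976 = $174.

$174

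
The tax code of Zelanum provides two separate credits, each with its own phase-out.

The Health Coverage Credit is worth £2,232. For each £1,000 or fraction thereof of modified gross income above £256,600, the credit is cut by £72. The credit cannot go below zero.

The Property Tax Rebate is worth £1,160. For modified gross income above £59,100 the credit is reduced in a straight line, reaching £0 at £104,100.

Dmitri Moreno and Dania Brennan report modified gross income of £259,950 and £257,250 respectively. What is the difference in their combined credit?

£216

Dmitri (£259,950): Health Coverage Credit: income exceeds £256,600 by £3,350, which is 4 full-or-partial £1,000 increments; reduction = 4 × £72 = £288, leaving £1,944. Property Tax Rebate: £259,950 is at or above £104,100, so the credit is £0. total £1,944 + £0 = £1,944
Dania (£257,250): Health Coverage Credit: income exceeds £256,600 by £650, which is 1 full-or-partial £1,000 increment; reduction = 1 × £72 = £72, leaving £2,160. Property Tax Rebate: £257,250 is at or above £104,100, so the credit is £0. total £2,160 + £0 = £2,160
Difference: |£1,944 − £2,160| = £216.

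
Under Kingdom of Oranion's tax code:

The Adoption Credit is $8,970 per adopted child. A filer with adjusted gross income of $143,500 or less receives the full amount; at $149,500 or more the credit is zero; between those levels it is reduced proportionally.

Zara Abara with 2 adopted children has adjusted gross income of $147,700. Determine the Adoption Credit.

Adoption Credit: base = 2 × $8,970 = $17,940. $147,700 is $4,200 into a $6,000 phase-out range, leaving 1,800/6,000 of the credit: $17,940 × 1,800/6,000 = $5,382.

$5,382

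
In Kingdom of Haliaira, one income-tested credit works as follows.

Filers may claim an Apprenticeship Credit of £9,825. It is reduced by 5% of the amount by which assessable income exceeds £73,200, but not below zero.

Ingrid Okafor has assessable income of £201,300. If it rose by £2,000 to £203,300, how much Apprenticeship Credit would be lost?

£100

At £201,300 — 5% of the £128,100 excess over £73,200 is £6,405; credit = £9,825 − £6,405 = £3,420.
At £203,300 — 5% of the £130,100 excess over £73,200 is £6,505; credit = £9,825 − £6,505 = £3,320.
Lost: £3,420 − £3,320 = £100.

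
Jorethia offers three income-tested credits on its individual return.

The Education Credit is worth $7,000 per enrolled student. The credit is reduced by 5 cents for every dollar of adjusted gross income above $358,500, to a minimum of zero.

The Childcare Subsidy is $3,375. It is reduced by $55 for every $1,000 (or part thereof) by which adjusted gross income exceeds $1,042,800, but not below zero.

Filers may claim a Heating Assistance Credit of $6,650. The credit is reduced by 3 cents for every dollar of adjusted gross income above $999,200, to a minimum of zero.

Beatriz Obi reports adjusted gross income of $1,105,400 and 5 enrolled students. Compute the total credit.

$3,464

Education Credit: base = 5 × $7,000 = $35,000. 5% of the $746,900 excess over $358,500 is $37,345 ≥ base, so the credit is $0.
Childcare Subsidy: income exceeds $1,042,800 by $62,600 → 63 increments × $55 = $3,465 ≥ base, so the credit is $0.
Heating Assistance Credit: 3% of the $106,200 excess over $999,200 is $3,186; credit = $6,650 − $3,186 = $3,464.
Total: $0 + $0 + $3,464 = $3,464.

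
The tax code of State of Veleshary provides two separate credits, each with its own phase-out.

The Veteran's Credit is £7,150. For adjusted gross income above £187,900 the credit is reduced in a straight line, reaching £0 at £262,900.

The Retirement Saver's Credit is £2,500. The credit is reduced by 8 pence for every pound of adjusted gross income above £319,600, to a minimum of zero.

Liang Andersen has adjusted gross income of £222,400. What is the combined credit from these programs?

Veteran's Credit: £222,400 is £34,500 into a £75,000 phase-out range, leaving 40,500/75,000 of the credit: £7,150 × 40,500/75,000 = £3,861.
Retirement Saver's Credit: £222,400 is at or below the £319,600 threshold, so the full £2,500 applies.
Total: £3,861 + £2,500 = £6,361.

£6,361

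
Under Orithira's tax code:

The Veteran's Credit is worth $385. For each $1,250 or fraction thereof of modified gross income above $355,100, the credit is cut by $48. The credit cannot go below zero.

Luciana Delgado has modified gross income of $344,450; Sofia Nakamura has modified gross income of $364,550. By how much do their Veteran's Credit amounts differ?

Luciana ($344,450): Veteran's Credit: $344,450 is at or below the $355,100 threshold, so the full $385 applies.
Sofia ($364,550): Veteran's Credit: income exceeds $355,100 by $9,450, which is 8 full-or-partial $1,250 increments; reduction = 8 × $48 = $384, leaving $1.
Difference: |$385 − $1| = $384.

$384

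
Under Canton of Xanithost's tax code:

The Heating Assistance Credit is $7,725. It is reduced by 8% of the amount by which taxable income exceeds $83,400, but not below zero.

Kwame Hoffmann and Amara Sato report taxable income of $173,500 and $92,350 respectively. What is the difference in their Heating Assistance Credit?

Kwame ($173,500): Heating Assistance Credit: 8% of the $90,100 excess over $83,400 is $7,208; credit = $7,725 − $7,208 = $517.
Amara ($92,350): Heating Assistance Credit: 8% of the $8,950 excess over $83,400 is $716; credit = $7,725 − $716 = $7,009.
Difference: |$517 − $7,009| = $6,492.

$6,492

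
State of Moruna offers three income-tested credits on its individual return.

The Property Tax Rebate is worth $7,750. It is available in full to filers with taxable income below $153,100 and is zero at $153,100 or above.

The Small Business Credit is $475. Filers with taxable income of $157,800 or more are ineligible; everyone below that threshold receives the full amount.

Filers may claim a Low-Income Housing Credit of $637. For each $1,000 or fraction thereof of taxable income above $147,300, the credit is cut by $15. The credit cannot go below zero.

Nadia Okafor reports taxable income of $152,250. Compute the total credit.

Property Tax Rebate: $152,250 is below the $153,100 cutoff, so the full $7,750 applies.
Small Business Credit: $152,250 is below the $157,800 cutoff, so the full $475 applies.
Low-Income Housing Credit: income exceeds $147,300 by $4,950, which is 5 full-or-partial $1,000 increments; reduction = 5 × $15 = $75, leaving $562.
Total: $7,750 + $475 + $562 = $8,787.

$8,787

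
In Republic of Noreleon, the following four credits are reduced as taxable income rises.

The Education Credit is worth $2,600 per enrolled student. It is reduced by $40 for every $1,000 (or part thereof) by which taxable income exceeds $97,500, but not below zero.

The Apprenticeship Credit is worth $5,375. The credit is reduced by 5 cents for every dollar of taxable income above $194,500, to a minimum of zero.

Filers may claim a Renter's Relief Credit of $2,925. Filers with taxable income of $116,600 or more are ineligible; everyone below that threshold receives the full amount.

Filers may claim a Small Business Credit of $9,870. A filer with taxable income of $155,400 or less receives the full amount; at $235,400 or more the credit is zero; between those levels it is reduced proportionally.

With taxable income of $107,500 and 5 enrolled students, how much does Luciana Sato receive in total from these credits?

Education Credit: base = 5 × $2,600 = $13,000. income exceeds $97,500 by $10,000, which is 10 full-or-partial $1,000 increments; reduction = 10 × $40 = $400, leaving $12,600.
Apprenticeship Credit: $107,500 is at or below the $194,500 threshold, so the full $5,375 applies.
Renter's Relief Credit: $107,500 is below the $116,600 cutoff, so the full $2,925 applies.
Small Business Credit: $107,500 is at or below the $155,400 threshold, so the full $9,870 applies.
Total: $12,600 + $5,375 + $2,925 + $9,870 = $30,770.

$30,770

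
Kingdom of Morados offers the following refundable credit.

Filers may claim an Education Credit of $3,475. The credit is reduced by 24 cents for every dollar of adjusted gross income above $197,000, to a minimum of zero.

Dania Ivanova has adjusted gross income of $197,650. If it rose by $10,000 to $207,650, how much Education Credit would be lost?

At $197,650 — 24% of the $650 excess over $197,000 is $156; credit = $3,475 − $156 = $3,319.
At $207,650 — 24% of the $10,650 excess over $197,000 is $2,556; credit = $3,475 − $2,556 = $919.
Lost: $3,319 − $919 = $2,400.

$2,400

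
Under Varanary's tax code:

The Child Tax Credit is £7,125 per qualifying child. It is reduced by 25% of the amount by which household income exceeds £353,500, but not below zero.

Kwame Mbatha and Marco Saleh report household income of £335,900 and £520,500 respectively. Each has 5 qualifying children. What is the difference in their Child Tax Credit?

Kwame (£335,900): Child Tax Credit: base = 5 × £7,125 = £35,625. £335,900 is at or below the £353,500 threshold, so the full £35,625 applies.
Marco (£520,500): Child Tax Credit: base = 5 × £7,125 = £35,625. 25% of the £167,000 excess over £353,500 is £41,750 ≥ base, so the credit is £0.
Difference: |£35,625 − £0| = £35,625.

£35,625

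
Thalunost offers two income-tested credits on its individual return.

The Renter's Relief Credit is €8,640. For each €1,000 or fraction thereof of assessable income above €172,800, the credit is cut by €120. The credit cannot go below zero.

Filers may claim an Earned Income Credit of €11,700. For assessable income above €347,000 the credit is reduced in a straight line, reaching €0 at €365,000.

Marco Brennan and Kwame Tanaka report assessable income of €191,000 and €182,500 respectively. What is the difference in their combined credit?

€1,080

Marco (€191,000): Renter's Relief Credit: income exceeds €172,800 by €18,200, which is 19 full-or-partial €1,000 increments; reduction = 19 × €120 = €2,280, leaving €6,360. Earned Income Credit: €191,000 is at or below the €347,000 threshold, so the full €11,700 applies. total €6,360 + €11,700 = €18,060
Kwame (€182,500): Renter's Relief Credit: income exceeds €172,800 by €9,700, which is 10 full-or-partial €1,000 increments; reduction = 10 × €120 = €1,200, leaving €7,440. Earned Income Credit: €182,500 is at or below the €347,000 threshold, so the full €11,700 applies. total €7,440 + €11,700 = €19,140
Difference: |€18,060 − €19,140| = €1,080.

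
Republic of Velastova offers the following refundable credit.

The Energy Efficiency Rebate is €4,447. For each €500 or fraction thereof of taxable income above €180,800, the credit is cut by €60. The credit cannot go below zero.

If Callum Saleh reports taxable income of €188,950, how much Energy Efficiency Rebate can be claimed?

Energy Efficiency Rebate: income exceeds €180,800 by €8,150, which is 17 full-or-partial €500 increments; reduction = 17 × €60 = €1,020, leaving €3,427.

€3,427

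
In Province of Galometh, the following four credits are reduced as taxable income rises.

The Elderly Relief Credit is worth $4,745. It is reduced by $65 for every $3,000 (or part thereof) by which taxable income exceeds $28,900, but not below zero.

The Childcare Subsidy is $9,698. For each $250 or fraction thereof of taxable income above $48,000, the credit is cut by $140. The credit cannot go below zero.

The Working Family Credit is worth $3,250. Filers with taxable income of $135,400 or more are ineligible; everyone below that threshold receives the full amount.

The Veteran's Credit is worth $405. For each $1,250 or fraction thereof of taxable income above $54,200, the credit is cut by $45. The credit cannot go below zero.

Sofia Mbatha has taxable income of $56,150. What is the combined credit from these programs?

$12,738

Elderly Relief Credit: income exceeds $28,900 by $27,250, which is 10 full-or-partial $3,000 increments; reduction = 10 × $65 = $650, leaving $4,095.
Childcare Subsidy: income exceeds $48,000 by $8,150, which is 33 full-or-partial $250 increments; reduction = 33 × $140 = $4,620, leaving $5,078.
Working Family Credit: $56,150 is below the $135,400 cutoff, so the full $3,250 applies.
Veteran's Credit: income exceeds $54,200 by $1,950, which is 2 full-or-partial $1,250 increments; reduction = 2 × $45 = $90, leaving $315.
Total: $4,095 + $5,078 + $3,250 + $315 = $12,738.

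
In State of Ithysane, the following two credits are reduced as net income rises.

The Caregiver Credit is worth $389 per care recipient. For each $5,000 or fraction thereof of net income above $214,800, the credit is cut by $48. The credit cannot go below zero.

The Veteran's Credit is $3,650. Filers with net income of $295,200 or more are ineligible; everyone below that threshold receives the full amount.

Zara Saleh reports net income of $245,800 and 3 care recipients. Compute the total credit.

$4,481

Caregiver Credit: base = 3 × $389 = $1,167. income exceeds $214,800 by $31,000, which is 7 full-or-partial $5,000 increments; reduction = 7 × $48 = $336, leaving $831.
Veteran's Credit: $245,800 is below the $295,200 cutoff, so the full $3,650 applies.
Total: $831 + $3,650 = $4,481.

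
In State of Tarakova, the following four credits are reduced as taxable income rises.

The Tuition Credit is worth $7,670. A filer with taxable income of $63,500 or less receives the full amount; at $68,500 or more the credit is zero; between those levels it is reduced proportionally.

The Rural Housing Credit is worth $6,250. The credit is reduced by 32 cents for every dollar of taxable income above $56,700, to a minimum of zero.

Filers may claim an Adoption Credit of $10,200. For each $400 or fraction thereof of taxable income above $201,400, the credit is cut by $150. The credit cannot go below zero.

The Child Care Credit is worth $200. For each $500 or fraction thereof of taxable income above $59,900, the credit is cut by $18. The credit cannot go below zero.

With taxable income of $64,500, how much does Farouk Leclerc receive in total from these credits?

$20,110

Tuition Credit: $64,500 is $1,000 into a $5,000 phase-out range, leaving 4,000/5,000 of the credit: $7,670 × 4,000/5,000 = $6,136.
Rural Housing Credit: 32% of the $7,800 excess over $56,700 is $2,496; credit = $6,250 − $2,496 = $3,754.
Adoption Credit: $64,500 is at or below the $201,400 threshold, so the full $10,200 applies.
Child Care Credit: income exceeds $59,900 by $4,600, which is 10 full-or-partial $500 increments; reduction = 10 × $18 = $180, leaving $20.
Total: $6,136 + $3,754 + $10,200 + $20 = $20,110.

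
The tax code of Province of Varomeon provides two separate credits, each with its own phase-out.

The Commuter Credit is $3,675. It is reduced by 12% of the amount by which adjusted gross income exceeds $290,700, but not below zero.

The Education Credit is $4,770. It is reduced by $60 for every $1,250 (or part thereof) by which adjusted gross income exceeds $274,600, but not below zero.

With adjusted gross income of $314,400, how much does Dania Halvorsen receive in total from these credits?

$3,681

Commuter Credit: 12% of the $23,700 excess over $290,700 is $2,844; credit = $3,675 − $2,844 = $831.
Education Credit: income exceeds $274,600 by $39,800, which is 32 full-or-partial $1,250 increments; reduction = 32 × $60 = $1,920, leaving $2,850.
Total: $831 + $2,850 = $3,681.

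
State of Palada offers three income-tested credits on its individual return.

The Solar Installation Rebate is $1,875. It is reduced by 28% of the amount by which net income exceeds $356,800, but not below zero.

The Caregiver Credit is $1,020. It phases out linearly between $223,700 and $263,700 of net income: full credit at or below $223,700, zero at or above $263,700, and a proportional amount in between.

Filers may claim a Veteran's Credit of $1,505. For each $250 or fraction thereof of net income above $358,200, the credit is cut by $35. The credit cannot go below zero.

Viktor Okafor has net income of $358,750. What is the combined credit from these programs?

$2,729

Solar Installation Rebate: 28% of the $1,950 excess over $356,800 is $546; credit = $1,875 − $546 = $1,329.
Caregiver Credit: $358,750 is at or above $263,700, so the credit is $0.
Veteran's Credit: income exceeds $358,200 by $550, which is 3 full-or-partial $250 increments; reduction = 3 × $35 = $105, leaving $1,400.
Total: $1,329 + $0 + $1,400 = $2,729.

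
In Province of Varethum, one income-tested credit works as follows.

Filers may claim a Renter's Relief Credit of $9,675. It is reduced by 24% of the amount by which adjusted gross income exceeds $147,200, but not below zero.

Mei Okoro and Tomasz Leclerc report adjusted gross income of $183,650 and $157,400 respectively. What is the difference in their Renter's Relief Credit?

Mei ($183,650): Renter's Relief Credit: 24% of the $36,450 excess over $147,200 is $8,748; credit = $9,675 − $8,748 = $927.
Tomasz ($157,400): Renter's Relief Credit: 24% of the $10,200 excess over $147,200 is $2,448; credit = $9,675 − $2,448 = $7,227.
Difference: |$927 − $7,227| = $6,300.

$6,300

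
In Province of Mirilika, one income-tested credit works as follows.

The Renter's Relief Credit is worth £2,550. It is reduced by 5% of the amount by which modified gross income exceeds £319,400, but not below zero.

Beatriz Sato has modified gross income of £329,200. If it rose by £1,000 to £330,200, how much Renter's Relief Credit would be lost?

At £329,200 — 5% of the £9,800 excess over £319,400 is £490; credit = £2,550 − £490 = £2,060.
At £330,200 — 5% of the £10,800 excess over £319,400 is £540; credit = £2,550 − £540 = £2,010.
Lost: £2,060 − £2,010 = £50.

£50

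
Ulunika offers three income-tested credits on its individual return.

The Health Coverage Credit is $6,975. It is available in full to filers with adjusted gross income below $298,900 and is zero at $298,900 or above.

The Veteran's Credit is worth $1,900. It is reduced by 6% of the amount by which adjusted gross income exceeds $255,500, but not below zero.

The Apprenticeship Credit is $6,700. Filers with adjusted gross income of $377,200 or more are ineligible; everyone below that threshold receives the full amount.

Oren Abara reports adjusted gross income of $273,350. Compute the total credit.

Health Coverage Credit: $273,350 is below the $298,900 cutoff, so the full $6,975 applies.
Veteran's Credit: 6% of the $17,850 excess over $255,500 is $1,071; credit = $1,900 − $1,071 = $829.
Apprenticeship Credit: $273,350 is below the $377,200 cutoff, so the full $6,700 applies.
Total: $6,975 + $829 + $6,700 = $14,504.

$14,504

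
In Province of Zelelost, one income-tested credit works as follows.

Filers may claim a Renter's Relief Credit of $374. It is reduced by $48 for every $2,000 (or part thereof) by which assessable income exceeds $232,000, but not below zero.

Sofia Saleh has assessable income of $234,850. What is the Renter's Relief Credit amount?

Renter's Relief Credit: income exceeds $232,000 by $2,850, which is 2 full-or-partial $2,000 increments; reduction = 2 × $48 = $96, leaving $278.

$278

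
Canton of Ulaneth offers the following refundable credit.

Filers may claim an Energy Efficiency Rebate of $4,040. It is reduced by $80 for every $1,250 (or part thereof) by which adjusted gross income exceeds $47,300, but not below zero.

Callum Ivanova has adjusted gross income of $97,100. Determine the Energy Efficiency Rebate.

$840

Energy Efficiency Rebate: income exceeds $47,300 by $49,800, which is 40 full-or-partial $1,250 increments; reduction = 40 × $80 = $3,200, leaving $840.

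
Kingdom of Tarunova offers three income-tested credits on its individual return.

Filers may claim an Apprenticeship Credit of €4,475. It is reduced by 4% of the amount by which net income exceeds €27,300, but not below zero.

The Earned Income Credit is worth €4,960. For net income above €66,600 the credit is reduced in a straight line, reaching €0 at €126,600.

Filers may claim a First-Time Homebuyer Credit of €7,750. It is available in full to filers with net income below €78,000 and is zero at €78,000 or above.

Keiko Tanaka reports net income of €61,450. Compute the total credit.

€15,819

Apprenticeship Credit: 4% of the €34,150 excess over €27,300 is €1,366; credit = €4,475 − €1,366 = €3,109.
Earned Income Credit: €61,450 is at or below the €66,600 threshold, so the full €4,960 applies.
First-Time Homebuyer Credit: €61,450 is below the €78,000 cutoff, so the full €7,750 applies.
Total: €3,109 + €4,960 + €7,750 = €15,819.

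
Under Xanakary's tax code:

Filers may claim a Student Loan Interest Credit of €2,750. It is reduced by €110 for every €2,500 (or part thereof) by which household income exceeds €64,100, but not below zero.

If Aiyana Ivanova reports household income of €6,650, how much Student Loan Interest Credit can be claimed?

Student Loan Interest Credit: €6,650 is at or below the €64,100 threshold, so the full €2,750 applies.

€2,750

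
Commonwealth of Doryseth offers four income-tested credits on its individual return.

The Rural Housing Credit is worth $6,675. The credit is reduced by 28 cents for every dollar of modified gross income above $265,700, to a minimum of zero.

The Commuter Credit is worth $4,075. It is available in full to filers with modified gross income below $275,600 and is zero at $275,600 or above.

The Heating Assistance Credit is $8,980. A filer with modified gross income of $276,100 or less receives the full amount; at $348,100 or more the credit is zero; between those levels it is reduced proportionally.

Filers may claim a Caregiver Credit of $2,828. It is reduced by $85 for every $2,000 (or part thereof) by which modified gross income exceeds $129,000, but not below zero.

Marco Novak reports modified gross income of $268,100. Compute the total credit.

$19,058

Rural Housing Credit: 28% of the $2,400 excess over $265,700 is $672; credit = $6,675 − $672 = $6,003.
Commuter Credit: $268,100 is below the $275,600 cutoff, so the full $4,075 applies.
Heating Assistance Credit: $268,100 is at or below the $276,100 threshold, so the full $8,980 applies.
Caregiver Credit: income exceeds $129,000 by $139,100 → 70 increments × $85 = $5,950 ≥ base, so the credit is $0.
Total: $6,003 + $4,075 + $8,980 + $0 = $19,058.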